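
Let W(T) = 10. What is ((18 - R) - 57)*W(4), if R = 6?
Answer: -450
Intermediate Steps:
((18 - R) - 57)*W(4) = ((18 - 1*6) - 57)*10 = ((18 - 6) - 57)*10 = (12 - 57)*10 = -45*10 = -450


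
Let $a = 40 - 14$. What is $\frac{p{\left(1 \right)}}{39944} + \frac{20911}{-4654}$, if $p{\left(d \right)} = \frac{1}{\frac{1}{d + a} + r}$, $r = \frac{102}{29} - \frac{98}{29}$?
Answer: $- \frac{57214103363}{12734107256} \approx -4.493$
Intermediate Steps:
$a = 26$
$r = \frac{4}{29}$ ($r = 102 \cdot \frac{1}{29} - \frac{98}{29} = \frac{102}{29} - \frac{98}{29} = \frac{4}{29} \approx 0.13793$)
$p{\left(d \right)} = \frac{1}{\frac{4}{29} + \frac{1}{26 + d}}$ ($p{\left(d \right)} = \frac{1}{\frac{1}{d + 26} + \frac{4}{29}} = \frac{1}{\frac{1}{26 + d} + \frac{4}{29}} = \frac{1}{\frac{4}{29} + \frac{1}{26 + d}}$)
$\frac{p{\left(1 \right)}}{39944} + \frac{20911}{-4654} = \frac{29 \frac{1}{133 + 4 \cdot 1} \left(26 + 1\right)}{39944} + \frac{20911}{-4654} = 29 \frac{1}{133 + 4} \cdot 27 \cdot \frac{1}{39944} + 20911 \left(- \frac{1}{4654}\right) = 29 \cdot \frac{1}{137} \cdot 27 \cdot \frac{1}{39944} - \frac{20911}{4654} = \frac{783}{137} \cdot \frac{1}{39944} - \frac{20911}{4654} = \frac{783}{5472328} - \frac{20911}{4654} = - \frac{57214103363}{12734107256}$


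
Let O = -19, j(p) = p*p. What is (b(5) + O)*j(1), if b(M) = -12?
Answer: -31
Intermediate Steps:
j(p) = p²
(b(5) + O)*j(1) = (-12 - 19)*1² = -31*1 = -31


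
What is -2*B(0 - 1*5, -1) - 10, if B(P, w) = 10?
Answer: -30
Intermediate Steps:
-2*B(0 - 1*5, -1) - 10 = -2*10 - 10 = -20 - 10 = -30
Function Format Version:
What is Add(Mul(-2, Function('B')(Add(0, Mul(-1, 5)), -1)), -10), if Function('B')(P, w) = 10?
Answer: -30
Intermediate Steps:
Add(Mul(-2, Function('B')(Add(0, Mul(-1, 5)), -1)), -10) = Add(Mul(-2, 10), -10) = Add(-20, -10) = -30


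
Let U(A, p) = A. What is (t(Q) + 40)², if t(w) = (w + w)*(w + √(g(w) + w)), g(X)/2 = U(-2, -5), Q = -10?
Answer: 52000 - 9600*I*√14 ≈ 52000.0 - 35920.0*I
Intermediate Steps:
g(X) = -4 (g(X) = 2*(-2) = -4)
t(w) = 2*w*(w + √(-4 + w)) (t(w) = (w + w)*(w + √(-4 + w)) = (2*w)*(w + √(-4 + w)) = 2*w*(w + √(-4 + w)))
(t(Q) + 40)² = (2*(-10)*(-10 + √(-4 - 10)) + 40)² = (2*(-10)*(-10 + √(-14)) + 40)² = (2*(-10)*(-10 + I*√14) + 40)² = ((200 - 20*I*√14) + 40)² = (240 - 20*I*√14)²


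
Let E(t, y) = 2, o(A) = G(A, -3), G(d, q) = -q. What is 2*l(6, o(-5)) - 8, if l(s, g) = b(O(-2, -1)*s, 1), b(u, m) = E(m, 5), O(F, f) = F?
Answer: -4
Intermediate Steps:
o(A) = 3 (o(A) = -1*(-3) = 3)
b(u, m) = 2
l(s, g) = 2
2*l(6, o(-5)) - 8 = 2*2 - 8 = 4 - 8 = -4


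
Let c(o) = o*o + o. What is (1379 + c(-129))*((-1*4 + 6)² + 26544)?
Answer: 474970268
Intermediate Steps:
c(o) = o + o² (c(o) = o² + o = o + o²)
(1379 + c(-129))*((-1*4 + 6)² + 26544) = (1379 - 129*(1 - 129))*((-1*4 + 6)² + 26544) = (1379 - 129*(-128))*((-4 + 6)² + 26544) = (1379 + 16512)*(2² + 26544) = 17891*(4 + 26544) = 17891*26548 = 474970268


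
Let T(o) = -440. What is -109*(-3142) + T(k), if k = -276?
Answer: 342038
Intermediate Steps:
-109*(-3142) + T(k) = -109*(-3142) - 440 = 342478 - 440 = 342038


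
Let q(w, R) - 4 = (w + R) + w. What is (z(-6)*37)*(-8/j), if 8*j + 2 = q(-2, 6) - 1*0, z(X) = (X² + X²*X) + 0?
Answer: 106560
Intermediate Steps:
q(w, R) = 4 + R + 2*w (q(w, R) = 4 + ((w + R) + w) = 4 + ((R + w) + w) = 4 + (R + 2*w) = 4 + R + 2*w)
z(X) = X² + X³ (z(X) = (X² + X³) + 0 = X² + X³)
j = ½ (j = -¼ + ((4 + 6 + 2*(-2)) - 1*0)/8 = -¼ + ((4 + 6 - 4) + 0)/8 = -¼ + (6 + 0)/8 = -¼ + (⅛)*6 = -¼ + ¾ = ½ ≈ 0.50000)
(z(-6)*37)*(-8/j) = (((-6)²*(1 - 6))*37)*(-8/½) = ((36*(-5))*37)*(-8*2) = -180*37*(-16) = -6660*(-16) = 106560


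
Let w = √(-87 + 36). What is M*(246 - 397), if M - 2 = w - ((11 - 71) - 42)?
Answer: -15704 - 151*I*√51 ≈ -15704.0 - 1078.4*I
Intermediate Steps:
w = I*√51 (w = √(-51) = I*√51 ≈ 7.1414*I)
M = 104 + I*√51 (M = 2 + (I*√51 - ((11 - 71) - 42)) = 2 + (I*√51 - (-60 - 42)) = 2 + (I*√51 - 1*(-102)) = 2 + (I*√51 + 102) = 2 + (102 + I*√51) = 104 + I*√51 ≈ 104.0 + 7.1414*I)
M*(246 - 397) = (104 + I*√51)*(246 - 397) = (104 + I*√51)*(-151) = -15704 - 151*I*√51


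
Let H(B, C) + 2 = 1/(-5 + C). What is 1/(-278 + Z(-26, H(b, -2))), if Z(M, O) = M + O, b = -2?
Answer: -7/2143 ≈ -0.0032665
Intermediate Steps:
H(B, C) = -2 + 1/(-5 + C)
1/(-278 + Z(-26, H(b, -2))) = 1/(-278 + (-26 + (11 - 2*(-2))/(-5 - 2))) = 1/(-278 + (-26 + (11 + 4)/(-7))) = 1/(-278 + (-26 - ⅐*15)) = 1/(-278 + (-26 - 15/7)) = 1/(-278 - 197/7) = 1/(-2143/7) = -7/2143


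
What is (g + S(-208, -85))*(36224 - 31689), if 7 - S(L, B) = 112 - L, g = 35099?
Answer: 157754510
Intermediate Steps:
S(L, B) = -105 + L (S(L, B) = 7 - (112 - L) = 7 + (-112 + L) = -105 + L)
(g + S(-208, -85))*(36224 - 31689) = (35099 + (-105 - 208))*(36224 - 31689) = (35099 - 313)*4535 = 34786*4535 = 157754510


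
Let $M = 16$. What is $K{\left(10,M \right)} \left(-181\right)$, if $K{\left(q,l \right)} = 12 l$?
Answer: $-34752$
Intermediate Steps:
$K{\left(10,M \right)} \left(-181\right) = 12 \cdot 16 \left(-181\right) = 192 \left(-181\right) = -34752$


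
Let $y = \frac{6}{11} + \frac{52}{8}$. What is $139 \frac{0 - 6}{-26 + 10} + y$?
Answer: $\frac{5207}{88} \approx 59.17$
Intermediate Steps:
$y = \frac{155}{22}$ ($y = 6 \cdot \frac{1}{11} + 52 \cdot \frac{1}{8} = \frac{6}{11} + \frac{13}{2} = \frac{155}{22} \approx 7.0455$)
$139 \frac{0 - 6}{-26 + 10} + y = 139 \frac{0 - 6}{-26 + 10} + \frac{155}{22} = 139 \left(- \frac{6}{-16}\right) + \frac{155}{22} = 139 \left(\left(-6\right) \left(- \frac{1}{16}\right)\right) + \frac{155}{22} = 139 \cdot \frac{3}{8} + \frac{155}{22} = \frac{417}{8} + \frac{155}{22} = \frac{5207}{88}$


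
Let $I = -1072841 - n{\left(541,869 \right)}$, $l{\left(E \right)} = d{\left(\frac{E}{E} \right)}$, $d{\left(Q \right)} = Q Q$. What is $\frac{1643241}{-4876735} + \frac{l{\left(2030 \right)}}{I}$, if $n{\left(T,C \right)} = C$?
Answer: $- \frac{352873834169}{1047239827370} \approx -0.33696$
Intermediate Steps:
$d{\left(Q \right)} = Q^{2}$
$l{\left(E \right)} = 1$ ($l{\left(E \right)} = \left(\frac{E}{E}\right)^{2} = 1^{2} = 1$)
$I = -1073710$ ($I = -1072841 - 869 = -1073710$)
$\frac{1643241}{-4876735} + \frac{l{\left(2030 \right)}}{I} = \frac{1643241}{-4876735} + 1 \frac{1}{-1073710} = 1643241 \left(- \frac{1}{4876735}\right) + 1 \left(- \frac{1}{1073710}\right) = - \frac{1643241}{4876735} - \frac{1}{1073710} = - \frac{352873834169}{1047239827370}$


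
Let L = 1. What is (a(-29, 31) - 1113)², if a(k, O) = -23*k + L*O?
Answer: 172225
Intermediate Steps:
a(k, O) = O - 23*k (a(k, O) = -23*k + 1*O = -23*k + O = O - 23*k)
(a(-29, 31) - 1113)² = ((31 - 23*(-29)) - 1113)² = ((31 + 667) - 1113)² = (698 - 1113)² = (-415)² = 172225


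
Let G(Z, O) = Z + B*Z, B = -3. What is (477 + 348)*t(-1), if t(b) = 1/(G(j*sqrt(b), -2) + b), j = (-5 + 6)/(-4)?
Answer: -660 - 330*I ≈ -660.0 - 330.0*I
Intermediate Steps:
j = -1/4 (j = 1*(-1/4) = -1/4 ≈ -0.25000)
G(Z, O) = -2*Z (G(Z, O) = Z - 3*Z = -2*Z)
t(b) = 1/(b + sqrt(b)/2) (t(b) = 1/(-(-1)*sqrt(b)/2 + b) = 1/(sqrt(b)/2 + b) = 1/(b + sqrt(b)/2))
(477 + 348)*t(-1) = (477 + 348)*(2/(sqrt(-1) + 2*(-1))) = 825*(2/(I - 2)) = 825*(2/(-2 + I)) = 825*(2*((-2 - I)/5)) = 825*(2*(-2 - I)/5) = 330*(-2 - I)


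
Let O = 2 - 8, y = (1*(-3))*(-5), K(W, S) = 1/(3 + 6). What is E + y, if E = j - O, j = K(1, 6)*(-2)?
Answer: 187/9 ≈ 20.778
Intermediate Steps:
K(W, S) = ⅑ (K(W, S) = 1/9 = ⅑)
y = 15 (y = -3*(-5) = 15)
O = -6
j = -2/9 (j = (⅑)*(-2) = -2/9 ≈ -0.22222)
E = 52/9 (E = -2/9 - 1*(-6) = -2/9 + 6 = 52/9 ≈ 5.7778)
E + y = 52/9 + 15 = 187/9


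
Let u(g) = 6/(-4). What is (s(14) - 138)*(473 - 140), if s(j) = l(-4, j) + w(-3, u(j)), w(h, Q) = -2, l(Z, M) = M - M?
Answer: -46620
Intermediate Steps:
u(g) = -3/2 (u(g) = 6*(-¼) = -3/2)
l(Z, M) = 0
s(j) = -2 (s(j) = 0 - 2 = -2)
(s(14) - 138)*(473 - 140) = (-2 - 138)*(473 - 140) = -140*333 = -46620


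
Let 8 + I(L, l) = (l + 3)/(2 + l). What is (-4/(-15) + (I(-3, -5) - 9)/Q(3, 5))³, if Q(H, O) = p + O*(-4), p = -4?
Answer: 39651821/46656000 ≈ 0.84988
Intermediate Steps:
I(L, l) = -8 + (3 + l)/(2 + l) (I(L, l) = -8 + (l + 3)/(2 + l) = -8 + (3 + l)/(2 + l))
Q(H, O) = -4 - 4*O (Q(H, O) = -4 + O*(-4) = -4 - 4*O)
(-4/(-15) + (I(-3, -5) - 9)/Q(3, 5))³ = (-4/(-15) + ((-13 - 7*(-5))/(2 - 5) - 9)/(-4 - 4*5))³ = (-4*(-1/15) + ((-13 + 35)/(-3) - 9)/(-4 - 20))³ = (4/15 + (-⅓*22 - 9)/(-24))³ = (4/15 + (-22/3 - 9)*(-1/24))³ = (4/15 - 49/3*(-1/24))³ = (4/15 + 49/72)³ = (341/360)³ = 39651821/46656000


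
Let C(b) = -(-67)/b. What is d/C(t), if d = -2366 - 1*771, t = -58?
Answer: 181946/67 ≈ 2715.6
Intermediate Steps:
C(b) = 67/b
d = -3137 (d = -2366 - 771 = -3137)
d/C(t) = -3137/(67/(-58)) = -3137/(67*(-1/58)) = -3137/(-67/58) = -3137*(-58/67) = 181946/67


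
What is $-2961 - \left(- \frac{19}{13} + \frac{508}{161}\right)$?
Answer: $- \frac{6200918}{2093} \approx -2962.7$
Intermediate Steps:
$-2961 - \left(- \frac{19}{13} + \frac{508}{161}\right) = -2961 - \frac{3545}{2093} = - \frac{6200918}{2093}$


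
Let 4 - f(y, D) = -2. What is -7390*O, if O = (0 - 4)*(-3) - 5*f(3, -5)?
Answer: 133020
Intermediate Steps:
f(y, D) = 6 (f(y, D) = 4 - 1*(-2) = 4 + 2 = 6)
O = -18 (O = (0 - 4)*(-3) - 5*6 = -4*(-3) - 30 = 12 - 30 = -18)
-7390*O = -7390*(-18) = 133020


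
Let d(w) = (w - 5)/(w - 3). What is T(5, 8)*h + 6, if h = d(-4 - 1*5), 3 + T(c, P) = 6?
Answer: 19/2 ≈ 9.5000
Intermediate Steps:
T(c, P) = 3 (T(c, P) = -3 + 6 = 3)
d(w) = (-5 + w)/(-3 + w)
h = 7/6 (h = (-5 + (-4 - 1*5))/(-3 + (-4 - 1*5)) = (-5 + (-4 - 5))/(-3 + (-4 - 5)) = (-5 - 9)/(-3 - 9) = -14/(-12) = -1/12*(-14) = 7/6 ≈ 1.1667)
T(5, 8)*h + 6 = 3*(7/6) + 6 = 7/2 + 6 = 19/2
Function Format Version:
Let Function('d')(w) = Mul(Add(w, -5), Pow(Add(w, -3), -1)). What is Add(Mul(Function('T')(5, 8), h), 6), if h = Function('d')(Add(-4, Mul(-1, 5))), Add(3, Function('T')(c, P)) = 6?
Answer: Rational(19, 2) ≈ 9.5000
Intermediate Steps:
Function('T')(c, P) = 3 (Function('T')(c, P) = Add(-3, 6) = 3)
Function('d')(w) = Mul(Pow(Add(-3, w), -1), Add(-5, w)) (Function('d')(w) = Mul(Add(-5, w), Pow(Add(-3, w), -1)) = Mul(Pow(Add(-3, w), -1), Add(-5, w)))
h = Rational(7, 6) (h = Mul(Pow(Add(-3, Add(-4, Mul(-1, 5))), -1), Add(-5, Add(-4, Mul(-1, 5)))) = Mul(Pow(Add(-3, Add(-4, -5)), -1), Add(-5, Add(-4, -5))) = Mul(Pow(Add(-3, -9), -1), Add(-5, -9)) = Mul(Pow(-12, -1), -14) = Mul(Rational(-1, 12), -14) = Rational(7, 6) ≈ 1.1667)
Add(Mul(Function('T')(5, 8), h), 6) = Add(Mul(3, Rational(7, 6)), 6) = Add(Rational(7, 2), 6) = Rational(19, 2)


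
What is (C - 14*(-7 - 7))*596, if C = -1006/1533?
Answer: 178479352/1533 ≈ 1.1642e+5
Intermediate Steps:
C = -1006/1533 (C = -1006*1/1533 = -1006/1533 ≈ -0.65623)
(C - 14*(-7 - 7))*596 = (-1006/1533 - 14*(-7 - 7))*596 = (-1006/1533 - 14*(-14))*596 = (-1006/1533 + 196)*596 = (299462/1533)*596 = 178479352/1533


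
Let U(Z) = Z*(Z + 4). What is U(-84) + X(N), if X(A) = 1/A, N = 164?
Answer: 1102081/164 ≈ 6720.0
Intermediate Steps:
U(Z) = Z*(4 + Z)
U(-84) + X(N) = -84*(4 - 84) + 1/164 = -84*(-80) + 1/164 = 6720 + 1/164 = 1102081/164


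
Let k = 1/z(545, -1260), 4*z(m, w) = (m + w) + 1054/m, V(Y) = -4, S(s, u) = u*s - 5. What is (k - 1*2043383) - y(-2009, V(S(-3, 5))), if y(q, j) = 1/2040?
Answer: -1619967156315541/792786840 ≈ -2.0434e+6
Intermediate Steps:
S(s, u) = -5 + s*u (S(s, u) = s*u - 5 = -5 + s*u)
y(q, j) = 1/2040
z(m, w) = m/4 + w/4 + 527/(2*m) (z(m, w) = ((m + w) + 1054/m)/4 = (m + w + 1054/m)/4 = m/4 + w/4 + 527/(2*m))
k = -2180/388621 (k = 1/((1/4)*(1054 + 545*(545 - 1260))/545) = 1/((1/4)*(1/545)*(1054 + 545*(-715))) = 1/((1/4)*(1/545)*(1054 - 389675)) = 1/((1/4)*(1/545)*(-388621)) = 1/(-388621/2180) = -2180/388621 ≈ -0.0056096)
(k - 1*2043383) - y(-2009, V(S(-3, 5))) = (-2180/388621 - 1*2043383) - 1*1/2040 = (-2180/388621 - 2043383) - 1/2040 = -794101547023/388621 - 1/2040 = -1619967156315541/792786840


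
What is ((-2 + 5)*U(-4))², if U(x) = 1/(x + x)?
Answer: 9/64 ≈ 0.14063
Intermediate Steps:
U(x) = 1/(2*x)
((-2 + 5)*U(-4))² = ((-2 + 5)*((½)/(-4)))² = (3*((½)*(-¼)))² = (3*(-⅛))² = (-3/8)² = 9/64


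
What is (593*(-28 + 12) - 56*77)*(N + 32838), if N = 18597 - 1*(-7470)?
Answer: -812889000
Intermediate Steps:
N = 26067 (N = 18597 + 7470 = 26067)
(593*(-28 + 12) - 56*77)*(N + 32838) = (593*(-28 + 12) - 56*77)*(26067 + 32838) = (593*(-16) - 4312)*58905 = (-9488 - 4312)*58905 = -13800*58905 = -812889000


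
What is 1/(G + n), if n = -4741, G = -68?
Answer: -1/4809 ≈ -0.00020794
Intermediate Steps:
1/(G + n) = 1/(-68 - 4741) = 1/(-4809) = -1/4809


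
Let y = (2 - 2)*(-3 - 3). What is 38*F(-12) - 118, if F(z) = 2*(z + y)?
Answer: -1030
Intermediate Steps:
y = 0 (y = 0*(-6) = 0)
F(z) = 2*z (F(z) = 2*(z + 0) = 2*z)
38*F(-12) - 118 = 38*(2*(-12)) - 118 = 38*(-24) - 118 = -912 - 118 = -1030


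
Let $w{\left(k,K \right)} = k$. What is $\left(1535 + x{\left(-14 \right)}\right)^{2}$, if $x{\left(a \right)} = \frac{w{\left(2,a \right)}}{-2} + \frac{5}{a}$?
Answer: $\frac{461003841}{196} \approx 2.3521 \cdot 10^{6}$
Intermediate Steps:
$x{\left(a \right)} = -1 + \frac{5}{a}$ ($x{\left(a \right)} = \frac{2}{-2} + \frac{5}{a} = 2 \left(- \frac{1}{2}\right) + \frac{5}{a} = -1 + \frac{5}{a}$)
$\left(1535 + x{\left(-14 \right)}\right)^{2} = \left(1535 + \frac{5 - -14}{-14}\right)^{2} = \left(1535 - \frac{5 + 14}{14}\right)^{2} = \left(1535 - \frac{19}{14}\right)^{2} = \left(\frac{21471}{14}\right)^{2} = \frac{461003841}{196}$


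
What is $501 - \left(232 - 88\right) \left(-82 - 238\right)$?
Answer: $46581$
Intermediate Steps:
$501 - \left(232 - 88\right) \left(-82 - 238\right) = 501 - 144 \left(-320\right) = 501 - -46080 = 501 + 46080 = 46581$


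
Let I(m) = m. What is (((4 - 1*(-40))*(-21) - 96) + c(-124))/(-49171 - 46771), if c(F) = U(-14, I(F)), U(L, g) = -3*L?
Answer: 489/47971 ≈ 0.010194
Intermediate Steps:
c(F) = 42 (c(F) = -3*(-14) = 42)
(((4 - 1*(-40))*(-21) - 96) + c(-124))/(-49171 - 46771) = (((4 - 1*(-40))*(-21) - 96) + 42)/(-49171 - 46771) = (((4 + 40)*(-21) - 96) + 42)/(-95942) = ((44*(-21) - 96) + 42)*(-1/95942) = ((-924 - 96) + 42)*(-1/95942) = (-1020 + 42)*(-1/95942) = -978*(-1/95942) = 489/47971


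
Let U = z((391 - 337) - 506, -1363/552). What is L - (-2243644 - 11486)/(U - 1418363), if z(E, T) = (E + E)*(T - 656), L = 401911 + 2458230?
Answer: 81219878161241/28397186 ≈ 2.8601e+6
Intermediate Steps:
L = 2860141
z(E, T) = 2*E*(-656 + T) (z(E, T) = (2*E)*(-656 + T) = 2*E*(-656 + T))
U = 41072675/69 (U = 2*((391 - 337) - 506)*(-656 - 1363/552) = 2*(54 - 506)*(-656 - 1363*1/552) = 2*(-452)*(-656 - 1363/552) = 2*(-452)*(-363475/552) = 41072675/69 ≈ 5.9526e+5)
L - (-2243644 - 11486)/(U - 1418363) = 2860141 - (-2243644 - 11486)/(41072675/69 - 1418363) = 2860141 - (-2255130)/(-56794372/69) = 2860141 - (-2255130)*(-69)/56794372 = 2860141 - 1*77801985/28397186 = 2860141 - 77801985/28397186 = 81219878161241/28397186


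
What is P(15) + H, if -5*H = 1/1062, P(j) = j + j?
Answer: 159299/5310 ≈ 30.000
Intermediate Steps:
P(j) = 2*j
H = -1/5310 (H = -⅕/1062 = -⅕*1/1062 = -1/5310 ≈ -0.00018832)
P(15) + H = 2*15 - 1/5310 = 30 - 1/5310 = 159299/5310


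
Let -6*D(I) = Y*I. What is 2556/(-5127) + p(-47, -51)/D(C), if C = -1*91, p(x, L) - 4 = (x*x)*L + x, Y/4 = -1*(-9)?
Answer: -96536455/466557 ≈ -206.91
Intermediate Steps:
Y = 36 (Y = 4*(-1*(-9)) = 4*9 = 36)
p(x, L) = 4 + x + L*x² (p(x, L) = 4 + ((x*x)*L + x) = 4 + (x²*L + x) = 4 + (L*x² + x) = 4 + (x + L*x²) = 4 + x + L*x²)
C = -91
D(I) = -6*I
2556/(-5127) + p(-47, -51)/D(C) = 2556/(-5127) + (4 - 47 - 51*(-47)²)/((-6*(-91))) = 2556*(-1/5127) + (4 - 47 - 51*2209)/546 = -852/1709 + (4 - 47 - 112659)*(1/546) = -852/1709 - 112702*1/546 = -852/1709 - 56351/273 = -96536455/466557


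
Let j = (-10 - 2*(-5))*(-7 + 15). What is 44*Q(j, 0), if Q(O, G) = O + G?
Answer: 0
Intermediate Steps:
j = 0 (j = (-10 + 10)*8 = 0*8 = 0)
Q(O, G) = G + O
44*Q(j, 0) = 44*(0 + 0) = 44*0 = 0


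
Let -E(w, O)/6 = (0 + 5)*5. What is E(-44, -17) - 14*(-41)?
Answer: 424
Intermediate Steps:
E(w, O) = -150 (E(w, O) = -6*(0 + 5)*5 = -30*5 = -6*25 = -150)
E(-44, -17) - 14*(-41) = -150 - 14*(-41) = -150 - 1*(-574) = -150 + 574 = 424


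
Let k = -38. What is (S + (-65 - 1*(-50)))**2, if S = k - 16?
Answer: 4761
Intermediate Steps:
S = -54 (S = -38 - 16 = -54)
(S + (-65 - 1*(-50)))**2 = (-54 + (-65 - 1*(-50)))**2 = (-54 + (-65 + 50))**2 = (-54 - 15)**2 = (-69)**2 = 4761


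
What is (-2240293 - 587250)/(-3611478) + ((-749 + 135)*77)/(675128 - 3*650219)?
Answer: 3777356552131/4606544921862 ≈ 0.82000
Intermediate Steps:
(-2240293 - 587250)/(-3611478) + ((-749 + 135)*77)/(675128 - 3*650219) = -2827543*(-1/3611478) + (-614*77)/(675128 - 1*1950657) = 2827543/3611478 - 47278/(675128 - 1950657) = 2827543/3611478 - 47278/(-1275529) = 2827543/3611478 - 47278*(-1/1275529) = 2827543/3611478 + 47278/1275529 = 3777356552131/4606544921862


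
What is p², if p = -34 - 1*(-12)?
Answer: 484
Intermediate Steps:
p = -22 (p = -34 + 12 = -22)
p² = (-22)² = 484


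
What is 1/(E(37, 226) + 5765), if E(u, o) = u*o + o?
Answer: 1/14353 ≈ 6.9672e-5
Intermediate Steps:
E(u, o) = o + o*u (E(u, o) = o*u + o = o + o*u)
1/(E(37, 226) + 5765) = 1/(226*(1 + 37) + 5765) = 1/(226*38 + 5765) = 1/(8588 + 5765) = 1/14353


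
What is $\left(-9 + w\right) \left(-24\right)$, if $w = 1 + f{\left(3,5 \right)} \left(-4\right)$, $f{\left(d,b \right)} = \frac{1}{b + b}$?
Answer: $\frac{1008}{5} \approx 201.6$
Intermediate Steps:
$f{\left(d,b \right)} = \frac{1}{2 b}$
$w = \frac{3}{5}$ ($w = 1 + \frac{1}{2 \cdot 5} \left(-4\right) = 1 + \frac{1}{2} \cdot \frac{1}{5} \left(-4\right) = 1 + \frac{1}{10} \left(-4\right) = 1 - \frac{2}{5} = \frac{3}{5} \approx 0.6$)
$\left(-9 + w\right) \left(-24\right) = \left(-9 + \frac{3}{5}\right) \left(-24\right) = \left(- \frac{42}{5}\right) \left(-24\right) = \frac{1008}{5}$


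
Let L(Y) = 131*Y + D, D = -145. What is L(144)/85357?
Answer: 18719/85357 ≈ 0.21930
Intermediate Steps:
L(Y) = -145 + 131*Y (L(Y) = 131*Y - 145 = -145 + 131*Y)
L(144)/85357 = (-145 + 131*144)/85357 = (-145 + 18864)*(1/85357) = 18719*(1/85357) = 18719/85357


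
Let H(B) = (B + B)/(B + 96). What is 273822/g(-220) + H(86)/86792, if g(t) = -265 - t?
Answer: -360444311219/59235540 ≈ -6084.9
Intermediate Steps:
H(B) = 2*B/(96 + B) (H(B) = (2*B)/(96 + B) = 2*B/(96 + B))
273822/g(-220) + H(86)/86792 = 273822/(-265 - 1*(-220)) + (2*86/(96 + 86))/86792 = 273822/(-265 + 220) + (2*86/182)*(1/86792) = 273822/(-45) + (2*86*(1/182))*(1/86792) = 273822*(-1/45) + (86/91)*(1/86792) = -91274/15 + 43/3949036 = -360444311219/59235540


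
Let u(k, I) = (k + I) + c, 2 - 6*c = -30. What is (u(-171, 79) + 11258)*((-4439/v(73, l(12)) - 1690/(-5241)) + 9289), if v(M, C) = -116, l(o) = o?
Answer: 95024994409111/911934 ≈ 1.0420e+8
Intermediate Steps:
c = 16/3 (c = ⅓ - ⅙*(-30) = ⅓ + 5 = 16/3 ≈ 5.3333)
u(k, I) = 16/3 + I + k (u(k, I) = (k + I) + 16/3 = (I + k) + 16/3 = 16/3 + I + k)
(u(-171, 79) + 11258)*((-4439/v(73, l(12)) - 1690/(-5241)) + 9289) = ((16/3 + 79 - 171) + 11258)*((-4439/(-116) - 1690/(-5241)) + 9289) = (-260/3 + 11258)*((-4439*(-1/116) - 1690*(-1/5241)) + 9289) = 33514*((4439/116 + 1690/5241) + 9289)/3 = 33514*(23460839/607956 + 9289)/3 = (33514/3)*(5670764123/607956) = 95024994409111/911934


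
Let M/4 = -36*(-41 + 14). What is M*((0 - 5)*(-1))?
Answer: 19440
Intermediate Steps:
M = 3888 (M = 4*(-36*(-41 + 14)) = 4*(-36*(-27)) = 4*972 = 3888)
M*((0 - 5)*(-1)) = 3888*((0 - 5)*(-1)) = 3888*(-5*(-1)) = 3888*5 = 19440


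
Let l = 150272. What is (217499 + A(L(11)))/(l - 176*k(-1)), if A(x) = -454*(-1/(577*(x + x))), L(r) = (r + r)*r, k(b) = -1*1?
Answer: 30370255593/21007656032 ≈ 1.4457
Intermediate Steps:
k(b) = -1
L(r) = 2*r² (L(r) = (2*r)*r = 2*r²)
A(x) = 227/(577*x) (A(x) = -454*(-1/(1154*x)) = -(-227)/(577*x) = 227/(577*x))
(217499 + A(L(11)))/(l - 176*k(-1)) = (217499 + 227/(577*((2*11²))))/(150272 - 176*(-1)) = (217499 + 227/(577*((2*121))))/(150272 + 176) = (217499 + (227/577)/242)/150448 = (217499 + (227/577)*(1/242))*(1/150448) = (217499 + 227/139634)*(1/150448) = (30370255593/139634)*(1/150448) = 30370255593/21007656032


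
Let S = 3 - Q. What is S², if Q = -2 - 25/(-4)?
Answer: 25/16 ≈ 1.5625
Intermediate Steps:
Q = 17/4 (Q = -2 - 25*(-1)/4 = -2 - 5*(-5/4) = -2 + 25/4 = 17/4 ≈ 4.2500)
S = -5/4 (S = 3 - 1*17/4 = 3 - 17/4 = -5/4 ≈ -1.2500)
S² = (-5/4)² = 25/16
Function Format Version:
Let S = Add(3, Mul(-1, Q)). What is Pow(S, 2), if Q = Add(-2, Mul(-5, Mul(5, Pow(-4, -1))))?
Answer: Rational(25, 16) ≈ 1.5625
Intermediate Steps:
Q = Rational(17, 4) (Q = Add(-2, Mul(-5, Mul(5, Rational(-1, 4)))) = Add(-2, Mul(-5, Rational(-5, 4))) = Add(-2, Rational(25, 4)) = Rational(17, 4) ≈ 4.2500)
S = Rational(-5, 4) (S = Add(3, Mul(-1, Rational(17, 4))) = Add(3, Rational(-17, 4)) = Rational(-5, 4) ≈ -1.2500)
Pow(S, 2) = Pow(Rational(-5, 4), 2) = Rational(25, 16)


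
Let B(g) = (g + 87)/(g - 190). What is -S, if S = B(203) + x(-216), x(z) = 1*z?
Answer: 2518/13 ≈ 193.69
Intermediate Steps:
x(z) = z
B(g) = (87 + g)/(-190 + g)
S = -2518/13 (S = (87 + 203)/(-190 + 203) - 216 = 290/13 - 216 = -2518/13 ≈ -193.69)
-S = -1*(-2518/13) = 2518/13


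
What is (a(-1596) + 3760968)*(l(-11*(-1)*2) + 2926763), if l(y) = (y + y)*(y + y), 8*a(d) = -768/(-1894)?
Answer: 10430961970516056/947 ≈ 1.1015e+13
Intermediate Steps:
a(d) = 48/947 (a(d) = (-768/(-1894))/8 = (-768*(-1/1894))/8 = (⅛)*(384/947) = 48/947)
l(y) = 4*y² (l(y) = (2*y)*(2*y) = 4*y²)
(a(-1596) + 3760968)*(l(-11*(-1)*2) + 2926763) = (48/947 + 3760968)*(4*(-11*(-1)*2)² + 2926763) = 3561636744*(4*(11*2)² + 2926763)/947 = 3561636744*(4*22² + 2926763)/947 = 3561636744*(4*484 + 2926763)/947 = 3561636744*(1936 + 2926763)/947 = (3561636744/947)*2928699 = 10430961970516056/947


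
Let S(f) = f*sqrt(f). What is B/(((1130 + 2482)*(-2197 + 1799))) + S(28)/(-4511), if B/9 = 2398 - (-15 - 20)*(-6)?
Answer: -1641/119798 - 56*sqrt(7)/4511 ≈ -0.046543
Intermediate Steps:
S(f) = f**(3/2)
B = 19692 (B = 9*(2398 - (-15 - 20)*(-6)) = 9*(2398 - (-35)*(-6)) = 9*(2398 - 1*210) = 9*(2398 - 210) = 9*2188 = 19692)
B/(((1130 + 2482)*(-2197 + 1799))) + S(28)/(-4511) = 19692/(((1130 + 2482)*(-2197 + 1799))) + 28**(3/2)/(-4511) = 19692/((3612*(-398))) + (56*sqrt(7))*(-1/4511) = 19692/(-1437576) - 56*sqrt(7)/4511 = 19692*(-1/1437576) - 56*sqrt(7)/4511 = -1641/119798 - 56*sqrt(7)/4511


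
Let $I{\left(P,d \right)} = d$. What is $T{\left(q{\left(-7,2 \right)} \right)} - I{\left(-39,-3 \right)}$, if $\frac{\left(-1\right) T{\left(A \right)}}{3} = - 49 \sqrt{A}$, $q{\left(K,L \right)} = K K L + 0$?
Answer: $3 + 1029 \sqrt{2} \approx 1458.2$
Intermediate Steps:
$q{\left(K,L \right)} = L K^{2}$ ($q{\left(K,L \right)} = K^{2} L + 0 = L K^{2} + 0 = L K^{2}$)
$T{\left(A \right)} = 147 \sqrt{A}$ ($T{\left(A \right)} = - 3 \left(- 49 \sqrt{A}\right) = 147 \sqrt{A}$)
$T{\left(q{\left(-7,2 \right)} \right)} - I{\left(-39,-3 \right)} = 147 \sqrt{2 \left(-7\right)^{2}} - -3 = 147 \sqrt{2 \cdot 49} + 3 = 147 \sqrt{98} + 3 = 147 \cdot 7 \sqrt{2} + 3 = 1029 \sqrt{2} + 3 = 3 + 1029 \sqrt{2}$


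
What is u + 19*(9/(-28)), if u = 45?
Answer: 1089/28 ≈ 38.893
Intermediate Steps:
u + 19*(9/(-28)) = 45 + 19*(9/(-28)) = 45 + 19*(9*(-1/28)) = 45 + 19*(-9/28) = 45 - 171/28 = 1089/28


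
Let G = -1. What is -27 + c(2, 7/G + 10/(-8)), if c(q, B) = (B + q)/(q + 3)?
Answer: -113/4 ≈ -28.250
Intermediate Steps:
c(q, B) = (B + q)/(3 + q)
-27 + c(2, 7/G + 10/(-8)) = -27 + ((7/(-1) + 10/(-8)) + 2)/(3 + 2) = -27 + ((7*(-1) + 10*(-⅛)) + 2)/5 = -27 + ((-7 - 5/4) + 2)/5 = -27 + (-33/4 + 2)/5 = -27 + (⅕)*(-25/4) = -27 - 5/4 = -113/4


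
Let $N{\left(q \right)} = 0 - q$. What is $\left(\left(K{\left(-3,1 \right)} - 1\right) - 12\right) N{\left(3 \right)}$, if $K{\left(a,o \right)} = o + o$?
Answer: $33$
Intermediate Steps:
$K{\left(a,o \right)} = 2 o$
$N{\left(q \right)} = - q$
$\left(\left(K{\left(-3,1 \right)} - 1\right) - 12\right) N{\left(3 \right)} = \left(\left(2 \cdot 1 - 1\right) - 12\right) \left(\left(-1\right) 3\right) = \left(\left(2 - 1\right) - 12\right) \left(-3\right) = \left(1 - 12\right) \left(-3\right) = \left(-11\right) \left(-3\right) = 33$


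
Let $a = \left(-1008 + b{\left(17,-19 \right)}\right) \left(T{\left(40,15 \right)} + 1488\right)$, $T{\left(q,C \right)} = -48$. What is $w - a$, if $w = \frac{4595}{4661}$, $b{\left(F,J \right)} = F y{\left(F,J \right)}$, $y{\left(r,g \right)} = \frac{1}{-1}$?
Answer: $\frac{6879640595}{4661} \approx 1.476 \cdot 10^{6}$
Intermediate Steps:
$y{\left(r,g \right)} = -1$
$b{\left(F,J \right)} = - F$ ($b{\left(F,J \right)} = F \left(-1\right) = - F$)
$a = -1476000$ ($a = \left(-1008 - 17\right) \left(-48 + 1488\right) = \left(-1008 - 17\right) 1440 = \left(-1025\right) 1440 = -1476000$)
$w = \frac{4595}{4661}$ ($w = 4595 \cdot \frac{1}{4661} = \frac{4595}{4661} \approx 0.98584$)
$w - a = \frac{4595}{4661} - -1476000 = \frac{4595}{4661} + 1476000 = \frac{6879640595}{4661}$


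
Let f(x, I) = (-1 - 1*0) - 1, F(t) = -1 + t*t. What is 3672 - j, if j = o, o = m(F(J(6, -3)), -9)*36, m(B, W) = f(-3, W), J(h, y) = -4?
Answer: 3744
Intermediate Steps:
F(t) = -1 + t**2
f(x, I) = -2 (f(x, I) = (-1 + 0) - 1 = -1 - 1 = -2)
m(B, W) = -2
o = -72 (o = -2*36 = -72)
j = -72
3672 - j = 3672 - 1*(-72) = 3672 + 72 = 3744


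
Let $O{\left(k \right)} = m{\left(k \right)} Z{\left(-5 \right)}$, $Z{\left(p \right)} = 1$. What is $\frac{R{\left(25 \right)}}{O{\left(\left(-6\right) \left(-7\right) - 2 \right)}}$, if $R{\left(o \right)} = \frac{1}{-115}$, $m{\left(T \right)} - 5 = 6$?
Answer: $- \frac{1}{1265} \approx -0.00079051$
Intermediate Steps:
$m{\left(T \right)} = 11$ ($m{\left(T \right)} = 5 + 6 = 11$)
$R{\left(o \right)} = - \frac{1}{115}$
$O{\left(k \right)} = 11$ ($O{\left(k \right)} = 11 \cdot 1 = 11$)
$\frac{R{\left(25 \right)}}{O{\left(\left(-6\right) \left(-7\right) - 2 \right)}} = - \frac{1}{115 \cdot 11} = \left(- \frac{1}{115}\right) \frac{1}{11} = - \frac{1}{1265}$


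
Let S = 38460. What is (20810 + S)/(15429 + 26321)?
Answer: 5927/4175 ≈ 1.4196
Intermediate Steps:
(20810 + S)/(15429 + 26321) = (20810 + 38460)/(15429 + 26321) = 59270/41750 = 59270*(1/41750) = 5927/4175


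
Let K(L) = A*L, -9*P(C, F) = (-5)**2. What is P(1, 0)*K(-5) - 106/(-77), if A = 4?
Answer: 39454/693 ≈ 56.932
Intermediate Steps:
P(C, F) = -25/9 (P(C, F) = -1/9*(-5)**2 = -1/9*25 = -25/9)
K(L) = 4*L
P(1, 0)*K(-5) - 106/(-77) = -100*(-5)/9 - 106/(-77) = -25/9*(-20) - 106*(-1/77) = 500/9 + 106/77 = 39454/693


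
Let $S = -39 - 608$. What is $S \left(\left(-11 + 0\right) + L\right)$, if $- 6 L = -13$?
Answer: $\frac{34291}{6} \approx 5715.2$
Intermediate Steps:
$L = \frac{13}{6}$ ($L = \left(- \frac{1}{6}\right) \left(-13\right) = \frac{13}{6} \approx 2.1667$)
$S = -647$ ($S = -39 - 608 = -647$)
$S \left(\left(-11 + 0\right) + L\right) = - 647 \left(\left(-11 + 0\right) + \frac{13}{6}\right) = - 647 \left(-11 + \frac{13}{6}\right) = \left(-647\right) \left(- \frac{53}{6}\right) = \frac{34291}{6}$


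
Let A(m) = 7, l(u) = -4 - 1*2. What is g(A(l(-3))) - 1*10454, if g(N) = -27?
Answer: -10481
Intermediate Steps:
l(u) = -6 (l(u) = -4 - 2 = -6)
g(A(l(-3))) - 1*10454 = -27 - 1*10454 = -27 - 10454 = -10481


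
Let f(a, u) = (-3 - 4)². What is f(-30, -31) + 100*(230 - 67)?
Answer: 16349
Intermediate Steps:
f(a, u) = 49 (f(a, u) = (-7)² = 49)
f(-30, -31) + 100*(230 - 67) = 49 + 100*(230 - 67) = 49 + 100*163 = 49 + 16300 = 16349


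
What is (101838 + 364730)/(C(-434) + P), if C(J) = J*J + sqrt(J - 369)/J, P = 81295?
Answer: 23697167768269408/13695677770189959 + 202490512*I*sqrt(803)/13695677770189959 ≈ 1.7303 + 4.1897e-7*I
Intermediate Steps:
C(J) = J**2 + sqrt(-369 + J)/J
(101838 + 364730)/(C(-434) + P) = (101838 + 364730)/(((-434)**3 + sqrt(-369 - 434))/(-434) + 81295) = 466568/(-(-81746504 + sqrt(-803))/434 + 81295) = 466568/(-(-81746504 + I*sqrt(803))/434 + 81295) = 466568/((188356 - I*sqrt(803)/434) + 81295) = 466568/(269651 - I*sqrt(803)/434)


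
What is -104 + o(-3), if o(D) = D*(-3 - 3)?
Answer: -86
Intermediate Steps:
o(D) = -6*D (o(D) = D*(-6) = -6*D)
-104 + o(-3) = -104 - 6*(-3) = -104 + 18 = -86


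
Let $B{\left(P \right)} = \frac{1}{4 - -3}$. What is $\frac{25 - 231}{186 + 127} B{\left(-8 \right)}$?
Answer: $- \frac{206}{2191} \approx -0.094021$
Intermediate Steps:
$B{\left(P \right)} = \frac{1}{7}$ ($B{\left(P \right)} = \frac{1}{4 + 3} = \frac{1}{7}$)
$\frac{25 - 231}{186 + 127} B{\left(-8 \right)} = \frac{25 - 231}{186 + 127} \cdot \frac{1}{7} = - \frac{206}{313} \cdot \frac{1}{7} = \left(-206\right) \frac{1}{313} \cdot \frac{1}{7} = \left(- \frac{206}{313}\right) \frac{1}{7} = - \frac{206}{2191}$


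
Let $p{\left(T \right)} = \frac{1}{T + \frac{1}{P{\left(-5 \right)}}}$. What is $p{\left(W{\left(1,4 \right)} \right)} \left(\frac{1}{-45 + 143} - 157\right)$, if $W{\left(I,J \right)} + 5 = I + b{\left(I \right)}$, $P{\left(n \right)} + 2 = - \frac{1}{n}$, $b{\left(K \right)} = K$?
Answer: $\frac{138465}{3136} \approx 44.153$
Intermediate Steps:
$P{\left(n \right)} = -2 - \frac{1}{n}$
$W{\left(I,J \right)} = -5 + 2 I$ ($W{\left(I,J \right)} = -5 + \left(I + I\right) = -5 + 2 I$)
$p{\left(T \right)} = \frac{1}{- \frac{5}{9} + T}$ ($p{\left(T \right)} = \frac{1}{T + \frac{1}{-2 - \frac{1}{-5}}} = \frac{1}{T + \frac{1}{-2 - - \frac{1}{5}}} = \frac{1}{T + \frac{1}{-2 + \frac{1}{5}}} = \frac{1}{T + \frac{1}{- \frac{9}{5}}} = \frac{1}{T - \frac{5}{9}} = \frac{1}{- \frac{5}{9} + T}$)
$p{\left(W{\left(1,4 \right)} \right)} \left(\frac{1}{-45 + 143} - 157\right) = \frac{9}{-5 + 9 \left(-5 + 2 \cdot 1\right)} \left(\frac{1}{-45 + 143} - 157\right) = \frac{9}{-5 + 9 \left(-5 + 2\right)} \left(\frac{1}{98} - 157\right) = \frac{9}{-5 + 9 \left(-3\right)} \left(\frac{1}{98} - 157\right) = \frac{9}{-5 - 27} \left(- \frac{15385}{98}\right) = \frac{9}{-32} \left(- \frac{15385}{98}\right) = 9 \left(- \frac{1}{32}\right) \left(- \frac{15385}{98}\right) = \left(- \frac{9}{32}\right) \left(- \frac{15385}{98}\right) = \frac{138465}{3136}$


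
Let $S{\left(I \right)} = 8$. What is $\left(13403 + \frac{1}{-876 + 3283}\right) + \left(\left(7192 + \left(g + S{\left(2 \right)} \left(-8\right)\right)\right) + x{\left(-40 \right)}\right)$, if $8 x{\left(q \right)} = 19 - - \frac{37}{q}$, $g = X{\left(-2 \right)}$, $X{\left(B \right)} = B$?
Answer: $\frac{15813997541}{770240} \approx 20531.0$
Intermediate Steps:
$g = -2$
$x{\left(q \right)} = \frac{19}{8} + \frac{37}{8 q}$ ($x{\left(q \right)} = \frac{19 - - \frac{37}{q}}{8} = \frac{19 + \frac{37}{q}}{8} = \frac{19}{8} + \frac{37}{8 q}$)
$\left(13403 + \frac{1}{-876 + 3283}\right) + \left(\left(7192 + \left(g + S{\left(2 \right)} \left(-8\right)\right)\right) + x{\left(-40 \right)}\right) = \left(13403 + \frac{1}{-876 + 3283}\right) + \left(\left(7192 + \left(-2 + 8 \left(-8\right)\right)\right) + \frac{37 + 19 \left(-40\right)}{8 \left(-40\right)}\right) = \left(13403 + \frac{1}{2407}\right) + \left(\left(7192 - 66\right) + \frac{1}{8} \left(- \frac{1}{40}\right) \left(37 - 760\right)\right) = \left(13403 + \frac{1}{2407}\right) + \left(\left(7192 - 66\right) + \frac{1}{8} \left(- \frac{1}{40}\right) \left(-723\right)\right) = \frac{32261022}{2407} + \left(7126 + \frac{723}{320}\right) = \frac{32261022}{2407} + \frac{2281043}{320} = \frac{15813997541}{770240}$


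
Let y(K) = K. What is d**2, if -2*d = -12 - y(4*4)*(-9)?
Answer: 4356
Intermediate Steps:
d = -66 (d = -(-12 - 4*4*(-9))/2 = -(-12 - 1*16*(-9))/2 = -(-12 - 16*(-9))/2 = -(-12 + 144)/2 = -1/2*132 = -66)
d**2 = (-66)**2 = 4356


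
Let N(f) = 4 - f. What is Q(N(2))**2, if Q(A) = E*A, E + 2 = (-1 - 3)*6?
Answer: 2704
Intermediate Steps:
E = -26 (E = -2 + (-1 - 3)*6 = -2 - 4*6 = -2 - 24 = -26)
Q(A) = -26*A
Q(N(2))**2 = (-26*(4 - 1*2))**2 = (-26*(4 - 2))**2 = (-26*2)**2 = (-52)**2 = 2704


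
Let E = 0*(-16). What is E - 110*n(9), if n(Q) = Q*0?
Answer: 0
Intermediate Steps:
E = 0
n(Q) = 0
E - 110*n(9) = 0 - 110*0 = 0 + 0 = 0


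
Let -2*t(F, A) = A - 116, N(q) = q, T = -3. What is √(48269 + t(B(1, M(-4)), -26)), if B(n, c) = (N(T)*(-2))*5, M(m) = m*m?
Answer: 2*√12085 ≈ 219.86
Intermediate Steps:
M(m) = m²
B(n, c) = 30 (B(n, c) = -3*(-2)*5 = 6*5 = 30)
t(F, A) = 58 - A/2 (t(F, A) = -(A - 116)/2 = -(-116 + A)/2 = 58 - A/2)
√(48269 + t(B(1, M(-4)), -26)) = √(48269 + (58 - ½*(-26))) = √(48269 + (58 + 13)) = √(48269 + 71) = √48340 = 2*√12085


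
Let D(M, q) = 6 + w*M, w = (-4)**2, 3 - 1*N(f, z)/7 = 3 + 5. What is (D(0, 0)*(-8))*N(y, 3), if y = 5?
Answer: 1680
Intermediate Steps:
N(f, z) = -35 (N(f, z) = 21 - 7*(3 + 5) = 21 - 7*8 = 21 - 56 = -35)
w = 16
D(M, q) = 6 + 16*M
(D(0, 0)*(-8))*N(y, 3) = ((6 + 16*0)*(-8))*(-35) = ((6 + 0)*(-8))*(-35) = (6*(-8))*(-35) = -48*(-35) = 1680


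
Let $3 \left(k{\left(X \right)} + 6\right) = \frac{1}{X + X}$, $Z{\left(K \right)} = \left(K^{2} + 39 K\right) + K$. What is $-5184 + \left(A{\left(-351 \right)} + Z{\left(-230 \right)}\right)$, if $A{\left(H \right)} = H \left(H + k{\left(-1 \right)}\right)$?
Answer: $\frac{327763}{2} \approx 1.6388 \cdot 10^{5}$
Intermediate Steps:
$Z{\left(K \right)} = K^{2} + 40 K$
$k{\left(X \right)} = -6 + \frac{1}{6 X}$ ($k{\left(X \right)} = -6 + \frac{1}{3 \left(X + X\right)} = -6 + \frac{1}{3 \cdot 2 X} = -6 + \frac{\frac{1}{2} \frac{1}{X}}{3} = -6 + \frac{1}{6 X}$)
$A{\left(H \right)} = H \left(- \frac{37}{6} + H\right)$ ($A{\left(H \right)} = H \left(H - \left(6 - \frac{1}{6 \left(-1\right)}\right)\right) = H \left(H + \left(-6 + \frac{1}{6} \left(-1\right)\right)\right) = H \left(H - \frac{37}{6}\right) = H \left(- \frac{37}{6} + H\right)$)
$-5184 + \left(A{\left(-351 \right)} + Z{\left(-230 \right)}\right) = -5184 - \left(230 \left(40 - 230\right) + \frac{117 \left(-37 + 6 \left(-351\right)\right)}{2}\right) = -5184 - \left(-43700 + \frac{117 \left(-37 - 2106\right)}{2}\right) = -5184 + \left(\frac{1}{6} \left(-351\right) \left(-2143\right) + 43700\right) = -5184 + \left(\frac{250731}{2} + 43700\right) = -5184 + \frac{338131}{2} = \frac{327763}{2}$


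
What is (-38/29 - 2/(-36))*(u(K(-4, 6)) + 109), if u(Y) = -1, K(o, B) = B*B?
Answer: -3930/29 ≈ -135.52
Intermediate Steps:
K(o, B) = B²
(-38/29 - 2/(-36))*(u(K(-4, 6)) + 109) = (-38/29 - 2/(-36))*(-1 + 109) = (-38*1/29 - 2*(-1/36))*108 = (-38/29 + 1/18)*108 = -655/522*108 = -3930/29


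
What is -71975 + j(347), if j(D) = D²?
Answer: 48434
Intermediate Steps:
-71975 + j(347) = -71975 + 347² = -71975 + 120409 = 48434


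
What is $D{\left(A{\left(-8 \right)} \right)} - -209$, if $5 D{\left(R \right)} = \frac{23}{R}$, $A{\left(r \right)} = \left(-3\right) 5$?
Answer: $\frac{15652}{75} \approx 208.69$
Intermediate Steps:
$A{\left(r \right)} = -15$
$D{\left(R \right)} = \frac{23}{5 R}$ ($D{\left(R \right)} = \frac{23 \frac{1}{R}}{5} = \frac{23}{5 R}$)
$D{\left(A{\left(-8 \right)} \right)} - -209 = \frac{23}{5 \left(-15\right)} - -209 = \frac{23}{5} \left(- \frac{1}{15}\right) + 209 = - \frac{23}{75} + 209 = \frac{15652}{75}$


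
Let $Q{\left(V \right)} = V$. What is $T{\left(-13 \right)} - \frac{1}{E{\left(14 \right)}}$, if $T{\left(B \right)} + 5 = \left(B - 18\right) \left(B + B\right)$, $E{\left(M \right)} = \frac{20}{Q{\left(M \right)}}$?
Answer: $\frac{8003}{10} \approx 800.3$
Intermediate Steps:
$E{\left(M \right)} = \frac{20}{M}$
$T{\left(B \right)} = -5 + 2 B \left(-18 + B\right)$ ($T{\left(B \right)} = -5 + \left(B - 18\right) \left(B + B\right) = -5 + \left(-18 + B\right) 2 B = -5 + 2 B \left(-18 + B\right)$)
$T{\left(-13 \right)} - \frac{1}{E{\left(14 \right)}} = \left(-5 - -468 + 2 \left(-13\right)^{2}\right) - \frac{1}{20 \cdot \frac{1}{14}} = \left(-5 + 468 + 2 \cdot 169\right) - \frac{1}{20 \cdot \frac{1}{14}} = \left(-5 + 468 + 338\right) - \frac{1}{\frac{10}{7}} = 801 - \frac{7}{10} = \frac{8003}{10}$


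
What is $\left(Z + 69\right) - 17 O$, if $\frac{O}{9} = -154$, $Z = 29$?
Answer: $23660$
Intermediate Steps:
$O = -1386$ ($O = 9 \left(-154\right) = -1386$)
$\left(Z + 69\right) - 17 O = \left(29 + 69\right) - -23562 = 98 + 23562 = 23660$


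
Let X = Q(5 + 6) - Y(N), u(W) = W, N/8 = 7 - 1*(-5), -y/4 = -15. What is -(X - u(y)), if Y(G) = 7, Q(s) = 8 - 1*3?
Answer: 62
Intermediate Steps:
Q(s) = 5 (Q(s) = 8 - 3 = 5)
y = 60 (y = -4*(-15) = 60)
N = 96 (N = 8*(7 - 1*(-5)) = 8*(7 + 5) = 8*12 = 96)
X = -2 (X = 5 - 1*7 = 5 - 7 = -2)
-(X - u(y)) = -(-2 - 1*60) = -(-2 - 60) = -1*(-62) = 62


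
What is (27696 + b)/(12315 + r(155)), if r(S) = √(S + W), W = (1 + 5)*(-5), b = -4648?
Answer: 14191806/7582955 - 5762*√5/7582955 ≈ 1.8698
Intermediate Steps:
W = -30 (W = 6*(-5) = -30)
r(S) = √(-30 + S) (r(S) = √(S - 30) = √(-30 + S))
(27696 + b)/(12315 + r(155)) = (27696 - 4648)/(12315 + √(-30 + 155)) = 23048/(12315 + √125) = 23048/(12315 + 5*√5)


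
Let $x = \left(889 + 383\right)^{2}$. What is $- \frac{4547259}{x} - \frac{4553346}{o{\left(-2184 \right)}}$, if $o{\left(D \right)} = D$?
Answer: $\frac{4865945609}{2337088} \approx 2082.1$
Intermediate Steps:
$x = 1617984$ ($x = 1272^{2} = 1617984$)
$- \frac{4547259}{x} - \frac{4553346}{o{\left(-2184 \right)}} = - \frac{4547259}{1617984} - \frac{4553346}{-2184} = \left(-4547259\right) \frac{1}{1617984} - - \frac{108413}{52} = - \frac{505251}{179776} + \frac{108413}{52} = \frac{4865945609}{2337088}$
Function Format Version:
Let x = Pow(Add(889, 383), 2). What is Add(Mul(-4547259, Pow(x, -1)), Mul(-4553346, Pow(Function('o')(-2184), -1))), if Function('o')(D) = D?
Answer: Rational(4865945609, 2337088) ≈ 2082.1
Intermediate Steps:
x = 1617984 (x = Pow(1272, 2) = 1617984)
Add(Mul(-4547259, Pow(x, -1)), Mul(-4553346, Pow(Function('o')(-2184), -1))) = Add(Mul(-4547259, Pow(1617984, -1)), Mul(-4553346, Pow(-2184, -1))) = Add(Mul(-4547259, Rational(1, 1617984)), Mul(-4553346, Rational(-1, 2184))) = Add(Rational(-505251, 179776), Rational(108413, 52)) = Rational(4865945609, 2337088)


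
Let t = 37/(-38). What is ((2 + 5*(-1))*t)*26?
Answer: 1443/19 ≈ 75.947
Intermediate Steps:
t = -37/38 (t = 37*(-1/38) = -37/38 ≈ -0.97368)
((2 + 5*(-1))*t)*26 = ((2 + 5*(-1))*(-37/38))*26 = ((2 - 5)*(-37/38))*26 = -3*(-37/38)*26 = (111/38)*26 = 1443/19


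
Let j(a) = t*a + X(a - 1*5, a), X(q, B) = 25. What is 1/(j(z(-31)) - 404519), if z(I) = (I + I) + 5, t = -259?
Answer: -1/389731 ≈ -2.5659e-6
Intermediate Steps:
z(I) = 5 + 2*I (z(I) = 2*I + 5 = 5 + 2*I)
j(a) = 25 - 259*a (j(a) = -259*a + 25 = 25 - 259*a)
1/(j(z(-31)) - 404519) = 1/((25 - 259*(5 + 2*(-31))) - 404519) = 1/((25 - 259*(5 - 62)) - 404519) = 1/((25 - 259*(-57)) - 404519) = 1/((25 + 14763) - 404519) = 1/(14788 - 404519) = 1/(-389731) = -1/389731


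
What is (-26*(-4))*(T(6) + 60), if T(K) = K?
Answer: 6864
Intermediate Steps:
(-26*(-4))*(T(6) + 60) = (-26*(-4))*(6 + 60) = 104*66 = 6864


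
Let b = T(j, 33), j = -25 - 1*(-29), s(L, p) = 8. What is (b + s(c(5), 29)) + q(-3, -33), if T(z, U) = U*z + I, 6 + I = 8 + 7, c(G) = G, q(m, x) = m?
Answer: 146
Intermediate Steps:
I = 9 (I = -6 + (8 + 7) = -6 + 15 = 9)
j = 4 (j = -25 + 29 = 4)
T(z, U) = 9 + U*z (T(z, U) = U*z + 9 = 9 + U*z)
b = 141 (b = 9 + 33*4 = 9 + 132 = 141)
(b + s(c(5), 29)) + q(-3, -33) = (141 + 8) - 3 = 149 - 3 = 146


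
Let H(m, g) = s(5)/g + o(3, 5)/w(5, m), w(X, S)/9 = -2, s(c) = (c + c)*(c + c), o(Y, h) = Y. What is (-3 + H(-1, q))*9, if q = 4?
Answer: 393/2 ≈ 196.50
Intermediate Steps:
s(c) = 4*c² (s(c) = (2*c)*(2*c) = 4*c²)
w(X, S) = -18 (w(X, S) = 9*(-2) = -18)
H(m, g) = -⅙ + 100/g (H(m, g) = (4*5²)/g + 3/(-18) = (4*25)/g + 3*(-1/18) = 100/g - ⅙ = -⅙ + 100/g)
(-3 + H(-1, q))*9 = (-3 + (⅙)*(600 - 1*4)/4)*9 = (-3 + (⅙)*(¼)*(600 - 4))*9 = (-3 + (⅙)*(¼)*596)*9 = (-3 + 149/6)*9 = (131/6)*9 = 393/2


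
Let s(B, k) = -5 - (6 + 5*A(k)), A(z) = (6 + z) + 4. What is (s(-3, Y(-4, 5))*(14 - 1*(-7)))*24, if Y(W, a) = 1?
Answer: -33264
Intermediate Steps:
A(z) = 10 + z
s(B, k) = -61 - 5*k (s(B, k) = -5 - (6 + 5*(10 + k)) = -5 - (6 + (50 + 5*k)) = -5 - (56 + 5*k) = -5 + (-56 - 5*k) = -61 - 5*k)
(s(-3, Y(-4, 5))*(14 - 1*(-7)))*24 = ((-61 - 5*1)*(14 - 1*(-7)))*24 = ((-61 - 5)*(14 + 7))*24 = -66*21*24 = -1386*24 = -33264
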